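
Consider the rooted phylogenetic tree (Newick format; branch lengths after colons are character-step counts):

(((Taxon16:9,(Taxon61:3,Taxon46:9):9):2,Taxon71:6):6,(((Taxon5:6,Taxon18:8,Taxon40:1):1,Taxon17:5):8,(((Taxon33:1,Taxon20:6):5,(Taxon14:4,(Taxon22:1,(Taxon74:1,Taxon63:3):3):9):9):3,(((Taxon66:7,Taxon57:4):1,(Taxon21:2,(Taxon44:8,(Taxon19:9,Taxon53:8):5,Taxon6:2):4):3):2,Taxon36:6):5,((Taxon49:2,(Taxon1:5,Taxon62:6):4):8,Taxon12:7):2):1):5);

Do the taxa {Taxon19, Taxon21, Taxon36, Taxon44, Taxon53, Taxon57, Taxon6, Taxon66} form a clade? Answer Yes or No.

Yes

The most recent common ancestor of these taxa subtends (((Taxon66,Taxon57),(Taxon21,(Taxon44,(Taxon19,Taxon53),Taxon6))),Taxon36).
That clade has exactly 8 tips — every listed taxon and nothing else — so the group is monophyletic.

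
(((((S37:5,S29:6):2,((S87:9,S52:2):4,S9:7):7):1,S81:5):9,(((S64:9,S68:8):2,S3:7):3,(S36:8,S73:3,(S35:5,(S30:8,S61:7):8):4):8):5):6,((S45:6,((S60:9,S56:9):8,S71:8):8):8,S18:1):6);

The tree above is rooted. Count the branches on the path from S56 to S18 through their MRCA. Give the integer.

5

The MRCA of S56 and S18 is the node subtending ((S45,((S60,S56),S71)),S18).
From S56 up to that node: 4 branches. From S18 up to the same node: 1 branch. Total: 4 + 1 = 5.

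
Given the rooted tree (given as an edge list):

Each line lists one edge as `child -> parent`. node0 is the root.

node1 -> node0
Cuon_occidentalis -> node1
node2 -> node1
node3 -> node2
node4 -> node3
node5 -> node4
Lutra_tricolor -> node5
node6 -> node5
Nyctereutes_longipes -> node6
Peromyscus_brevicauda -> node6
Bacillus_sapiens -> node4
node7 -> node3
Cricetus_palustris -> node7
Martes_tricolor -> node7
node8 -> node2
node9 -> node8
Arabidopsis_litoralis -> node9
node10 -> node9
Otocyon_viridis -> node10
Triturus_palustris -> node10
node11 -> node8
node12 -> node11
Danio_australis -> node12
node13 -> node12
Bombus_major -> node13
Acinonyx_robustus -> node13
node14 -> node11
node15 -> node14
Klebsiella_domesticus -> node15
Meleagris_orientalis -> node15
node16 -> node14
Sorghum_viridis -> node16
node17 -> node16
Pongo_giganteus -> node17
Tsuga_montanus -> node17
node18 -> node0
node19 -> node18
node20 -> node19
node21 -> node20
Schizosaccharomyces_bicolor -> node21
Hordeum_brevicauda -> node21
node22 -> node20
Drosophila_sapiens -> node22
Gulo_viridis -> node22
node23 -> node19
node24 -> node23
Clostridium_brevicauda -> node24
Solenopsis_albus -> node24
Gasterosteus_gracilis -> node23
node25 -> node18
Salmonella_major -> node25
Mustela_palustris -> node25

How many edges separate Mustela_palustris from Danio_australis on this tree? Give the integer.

9

The MRCA of Mustela_palustris and Danio_australis is the root of the tree.
From Mustela_palustris up to that node: 3 branches. From Danio_australis up to the same node: 6 branches. Total: 3 + 6 = 9.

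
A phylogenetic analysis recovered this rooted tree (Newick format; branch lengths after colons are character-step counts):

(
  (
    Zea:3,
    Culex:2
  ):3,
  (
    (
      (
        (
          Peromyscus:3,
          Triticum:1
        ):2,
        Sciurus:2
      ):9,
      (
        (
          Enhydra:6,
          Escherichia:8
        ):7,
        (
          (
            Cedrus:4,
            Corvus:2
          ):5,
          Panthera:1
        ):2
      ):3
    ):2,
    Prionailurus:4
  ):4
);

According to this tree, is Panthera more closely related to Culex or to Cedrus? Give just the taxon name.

The MRCA of Panthera and Cedrus subtends ((Cedrus,Corvus),Panthera) (3 taxa).
The MRCA of Panthera and Culex is the root, subtending the entire tree (11 taxa).
The first is nested inside the second, so Panthera shares a more recent common ancestor with Cedrus.

Cedrus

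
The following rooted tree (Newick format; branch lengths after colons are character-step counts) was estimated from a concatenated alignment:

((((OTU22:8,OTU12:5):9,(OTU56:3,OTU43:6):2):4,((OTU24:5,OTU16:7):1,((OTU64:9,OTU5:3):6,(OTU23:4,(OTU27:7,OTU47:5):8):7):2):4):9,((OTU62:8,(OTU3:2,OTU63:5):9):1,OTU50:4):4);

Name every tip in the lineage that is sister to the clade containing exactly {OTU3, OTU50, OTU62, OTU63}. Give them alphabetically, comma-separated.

The clade containing exactly {OTU3, OTU50, OTU62, OTU63} attaches directly to the root of the tree.
The other lineage descending from that same node — the sister group — is (((OTU22,OTU12),(OTU56,OTU43)),((OTU24,OTU16),((OTU64,OTU5),(OTU23,(OTU27,OTU47))))); its 11 tips in alphabetical order are the answer.

OTU12, OTU16, OTU22, OTU23, OTU24, OTU27, OTU43, OTU47, OTU5, OTU56, OTU64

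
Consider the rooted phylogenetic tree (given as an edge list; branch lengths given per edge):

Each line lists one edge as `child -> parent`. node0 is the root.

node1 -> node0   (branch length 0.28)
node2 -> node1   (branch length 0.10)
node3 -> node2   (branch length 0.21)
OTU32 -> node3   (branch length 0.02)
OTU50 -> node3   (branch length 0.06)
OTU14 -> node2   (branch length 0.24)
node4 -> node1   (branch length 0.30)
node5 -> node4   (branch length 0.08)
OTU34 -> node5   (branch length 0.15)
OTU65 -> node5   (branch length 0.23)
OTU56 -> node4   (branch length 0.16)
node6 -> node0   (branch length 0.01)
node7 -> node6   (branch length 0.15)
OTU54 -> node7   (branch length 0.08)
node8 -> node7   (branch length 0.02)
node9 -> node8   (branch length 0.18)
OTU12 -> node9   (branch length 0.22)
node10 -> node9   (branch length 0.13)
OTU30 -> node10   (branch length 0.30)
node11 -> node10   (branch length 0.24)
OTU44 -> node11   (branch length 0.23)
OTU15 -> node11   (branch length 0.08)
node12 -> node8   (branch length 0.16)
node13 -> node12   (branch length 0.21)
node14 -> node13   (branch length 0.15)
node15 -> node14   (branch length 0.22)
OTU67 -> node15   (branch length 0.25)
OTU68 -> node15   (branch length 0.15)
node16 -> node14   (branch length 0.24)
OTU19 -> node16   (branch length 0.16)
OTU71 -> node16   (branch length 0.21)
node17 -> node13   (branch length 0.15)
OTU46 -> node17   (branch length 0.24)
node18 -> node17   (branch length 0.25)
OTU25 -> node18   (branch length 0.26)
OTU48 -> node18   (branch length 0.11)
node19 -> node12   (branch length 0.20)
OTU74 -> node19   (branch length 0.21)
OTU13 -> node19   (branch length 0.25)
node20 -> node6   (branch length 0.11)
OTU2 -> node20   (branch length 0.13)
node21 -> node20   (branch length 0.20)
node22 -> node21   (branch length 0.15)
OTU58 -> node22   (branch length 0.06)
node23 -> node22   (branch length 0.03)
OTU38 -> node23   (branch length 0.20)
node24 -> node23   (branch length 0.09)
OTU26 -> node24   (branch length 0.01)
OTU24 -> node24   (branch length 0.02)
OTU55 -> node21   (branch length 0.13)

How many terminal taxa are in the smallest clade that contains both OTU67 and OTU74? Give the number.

9

The MRCA of OTU67 and OTU74 is the node subtending ((((OTU67,OTU68),(OTU19,OTU71)),(OTU46,(OTU25,OTU48))),(OTU74,OTU13)).
That clade contains 9 terminal taxa: OTU13, OTU19, OTU25, OTU46, OTU48, OTU67, OTU68, OTU71, OTU74.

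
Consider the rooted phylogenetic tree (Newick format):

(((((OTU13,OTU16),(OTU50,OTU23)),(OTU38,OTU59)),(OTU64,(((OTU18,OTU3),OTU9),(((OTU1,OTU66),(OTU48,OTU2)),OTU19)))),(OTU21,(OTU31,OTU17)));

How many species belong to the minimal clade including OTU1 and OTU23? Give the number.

15

The MRCA of OTU1 and OTU23 is the node subtending ((((OTU13,OTU16),(OTU50,OTU23)),(OTU38,OTU59)),(OTU64,(((OTU18,OTU3),OTU9),(((OTU1,OTU66),(OTU48,OTU2)),OTU19)))).
That clade contains 15 terminal taxa: OTU1, OTU13, OTU16, OTU18, OTU19, OTU2, OTU23, OTU3, OTU38, OTU48, OTU50, OTU59, OTU64, OTU66, OTU9.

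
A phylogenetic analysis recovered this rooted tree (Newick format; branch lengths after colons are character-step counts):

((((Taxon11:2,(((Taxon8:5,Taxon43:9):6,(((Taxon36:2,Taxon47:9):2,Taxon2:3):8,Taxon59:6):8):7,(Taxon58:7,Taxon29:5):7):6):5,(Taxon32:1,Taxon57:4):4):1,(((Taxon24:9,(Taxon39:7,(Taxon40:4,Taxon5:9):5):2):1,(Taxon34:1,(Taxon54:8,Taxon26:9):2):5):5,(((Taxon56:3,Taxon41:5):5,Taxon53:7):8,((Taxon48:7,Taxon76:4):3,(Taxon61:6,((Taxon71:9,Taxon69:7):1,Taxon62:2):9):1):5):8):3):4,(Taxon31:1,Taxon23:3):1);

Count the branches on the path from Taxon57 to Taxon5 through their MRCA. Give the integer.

9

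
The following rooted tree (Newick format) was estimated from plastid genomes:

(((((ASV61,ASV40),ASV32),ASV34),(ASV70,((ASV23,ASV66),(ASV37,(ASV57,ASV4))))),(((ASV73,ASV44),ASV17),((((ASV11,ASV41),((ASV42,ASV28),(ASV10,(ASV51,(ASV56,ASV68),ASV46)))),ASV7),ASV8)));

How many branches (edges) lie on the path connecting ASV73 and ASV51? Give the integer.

10

The MRCA of ASV73 and ASV51 is the node subtending (((ASV73,ASV44),ASV17),((((ASV11,ASV41),((ASV42,ASV28),(ASV10,(ASV51,(ASV56,ASV68),ASV46)))),ASV7),ASV8)).
From ASV73 up to that node: 3 branches. From ASV51 up to the same node: 7 branches. Total: 3 + 7 = 10.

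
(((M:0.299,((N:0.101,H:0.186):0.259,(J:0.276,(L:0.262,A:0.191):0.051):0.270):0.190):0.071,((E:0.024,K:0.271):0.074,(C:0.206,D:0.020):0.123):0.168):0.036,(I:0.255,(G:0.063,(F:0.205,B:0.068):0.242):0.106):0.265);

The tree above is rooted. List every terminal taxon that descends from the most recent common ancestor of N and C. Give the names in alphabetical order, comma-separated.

A, C, D, E, H, J, K, L, M, N

Tracing N: it sits inside (N,H).
Tracing C: it sits inside (C,D).
The smallest clade enclosing both is ((M,((N,H),(J,(L,A)))),((E,K),(C,D))); the answer is its 10 terminal taxa in alphabetical order.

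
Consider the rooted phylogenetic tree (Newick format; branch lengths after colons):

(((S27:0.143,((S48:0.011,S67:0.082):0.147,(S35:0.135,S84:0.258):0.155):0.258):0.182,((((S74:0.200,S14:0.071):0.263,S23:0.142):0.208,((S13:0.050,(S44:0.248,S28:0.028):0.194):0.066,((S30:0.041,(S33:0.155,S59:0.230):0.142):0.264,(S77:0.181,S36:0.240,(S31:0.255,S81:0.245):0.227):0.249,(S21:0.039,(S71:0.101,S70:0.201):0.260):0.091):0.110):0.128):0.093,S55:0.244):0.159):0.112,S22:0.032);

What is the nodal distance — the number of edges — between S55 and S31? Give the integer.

The MRCA of S55 and S31 is the node subtending ((((S74,S14),S23),((S13,(S44,S28)),((S30,(S33,S59)),(S77,S36,(S31,S81)),(S21,(S71,S70))))),S55).
From S55 up to that node: 1 branch. From S31 up to the same node: 6 branches. Total: 1 + 6 = 7.

7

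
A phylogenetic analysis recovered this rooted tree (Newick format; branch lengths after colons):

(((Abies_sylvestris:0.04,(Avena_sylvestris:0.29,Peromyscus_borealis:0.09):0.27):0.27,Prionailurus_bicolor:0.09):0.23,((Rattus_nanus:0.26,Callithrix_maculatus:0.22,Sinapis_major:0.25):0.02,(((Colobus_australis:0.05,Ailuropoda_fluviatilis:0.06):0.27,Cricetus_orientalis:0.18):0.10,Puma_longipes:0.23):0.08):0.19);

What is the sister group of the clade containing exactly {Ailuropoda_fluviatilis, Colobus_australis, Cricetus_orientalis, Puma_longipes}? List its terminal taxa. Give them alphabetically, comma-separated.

The clade containing exactly {Ailuropoda_fluviatilis, Colobus_australis, Cricetus_orientalis, Puma_longipes} attaches to the tree at the node subtending ((Rattus_nanus,Callithrix_maculatus,Sinapis_major),(((Colobus_australis,Ailuropoda_fluviatilis),Cricetus_orientalis),Puma_longipes)).
The other lineage descending from that same node — the sister group — is (Rattus_nanus,Callithrix_maculatus,Sinapis_major); its 3 tips in alphabetical order are the answer.

Callithrix_maculatus, Rattus_nanus, Sinapis_major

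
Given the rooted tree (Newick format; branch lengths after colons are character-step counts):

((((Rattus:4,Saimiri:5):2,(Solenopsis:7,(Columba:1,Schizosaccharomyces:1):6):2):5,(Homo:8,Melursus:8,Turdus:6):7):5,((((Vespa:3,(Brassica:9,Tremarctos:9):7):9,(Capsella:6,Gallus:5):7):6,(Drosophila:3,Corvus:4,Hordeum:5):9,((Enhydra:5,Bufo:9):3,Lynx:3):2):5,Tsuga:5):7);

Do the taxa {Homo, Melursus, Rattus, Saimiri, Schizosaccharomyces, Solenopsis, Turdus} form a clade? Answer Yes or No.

No

The MRCA of the listed taxa subtends (((Rattus,Saimiri),(Solenopsis,(Columba,Schizosaccharomyces))),(Homo,Melursus,Turdus)).
That clade also contains Columba, which is not in the proposed group, so the group is not monophyletic.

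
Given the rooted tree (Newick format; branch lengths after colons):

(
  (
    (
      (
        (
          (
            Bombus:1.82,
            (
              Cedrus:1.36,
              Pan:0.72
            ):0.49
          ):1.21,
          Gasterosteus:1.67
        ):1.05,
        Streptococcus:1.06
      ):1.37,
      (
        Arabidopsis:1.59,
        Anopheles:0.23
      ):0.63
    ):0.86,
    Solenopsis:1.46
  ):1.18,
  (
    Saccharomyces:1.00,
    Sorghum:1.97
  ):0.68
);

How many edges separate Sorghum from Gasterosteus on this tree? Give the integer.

The MRCA of Sorghum and Gasterosteus is the root of the tree.
From Sorghum up to that node: 2 branches. From Gasterosteus up to the same node: 5 branches. Total: 2 + 5 = 7.

7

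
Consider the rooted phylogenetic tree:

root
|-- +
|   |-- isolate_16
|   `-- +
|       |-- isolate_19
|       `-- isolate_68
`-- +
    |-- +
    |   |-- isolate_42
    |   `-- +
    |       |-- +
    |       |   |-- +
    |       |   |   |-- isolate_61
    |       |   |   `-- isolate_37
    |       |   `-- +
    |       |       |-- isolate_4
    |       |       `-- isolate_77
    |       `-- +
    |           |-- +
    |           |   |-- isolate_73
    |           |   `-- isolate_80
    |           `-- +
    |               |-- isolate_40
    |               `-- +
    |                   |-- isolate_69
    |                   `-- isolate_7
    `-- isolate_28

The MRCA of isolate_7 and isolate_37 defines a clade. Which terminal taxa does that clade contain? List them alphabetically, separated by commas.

Tracing isolate_7: it sits inside (isolate_69,isolate_7).
Tracing isolate_37: it sits inside (isolate_61,isolate_37).
The smallest clade enclosing both is (((isolate_61,isolate_37),(isolate_4,isolate_77)),((isolate_73,isolate_80),(isolate_40,(isolate_69,isolate_7)))); the answer is its 9 terminal taxa in alphabetical order.

isolate_37, isolate_4, isolate_40, isolate_61, isolate_69, isolate_7, isolate_73, isolate_77, isolate_80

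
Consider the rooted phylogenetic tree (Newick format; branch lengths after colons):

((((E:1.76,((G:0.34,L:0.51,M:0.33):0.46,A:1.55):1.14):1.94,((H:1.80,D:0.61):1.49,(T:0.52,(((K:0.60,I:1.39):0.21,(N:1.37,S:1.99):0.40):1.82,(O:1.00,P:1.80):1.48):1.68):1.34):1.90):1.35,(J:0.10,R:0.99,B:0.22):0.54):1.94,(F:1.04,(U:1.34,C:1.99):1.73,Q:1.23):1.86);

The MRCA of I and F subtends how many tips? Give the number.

21

The MRCA of I and F is the root, so the clade is the entire tree.
That clade contains 21 terminal taxa: A, B, C, D, E, F, G, H, I, J, K, L, M, N, O, P, Q, R, S, T, U.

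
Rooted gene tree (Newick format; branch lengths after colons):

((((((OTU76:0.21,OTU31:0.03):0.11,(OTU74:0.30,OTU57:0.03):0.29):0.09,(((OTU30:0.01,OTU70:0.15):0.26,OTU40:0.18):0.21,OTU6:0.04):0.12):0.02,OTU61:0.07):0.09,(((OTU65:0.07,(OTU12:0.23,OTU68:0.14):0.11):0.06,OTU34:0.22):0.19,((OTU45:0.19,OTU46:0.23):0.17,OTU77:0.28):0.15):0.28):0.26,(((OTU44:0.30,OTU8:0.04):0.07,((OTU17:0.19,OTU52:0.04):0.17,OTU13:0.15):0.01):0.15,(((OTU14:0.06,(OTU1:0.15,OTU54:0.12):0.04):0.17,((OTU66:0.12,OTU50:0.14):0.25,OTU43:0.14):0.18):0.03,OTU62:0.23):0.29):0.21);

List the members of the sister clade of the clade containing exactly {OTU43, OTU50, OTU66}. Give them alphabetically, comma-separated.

OTU1, OTU14, OTU54

The clade containing exactly {OTU43, OTU50, OTU66} attaches to the tree at the node subtending ((OTU14,(OTU1,OTU54)),((OTU66,OTU50),OTU43)).
The other lineage descending from that same node — the sister group — is (OTU14,(OTU1,OTU54)); its 3 tips in alphabetical order are the answer.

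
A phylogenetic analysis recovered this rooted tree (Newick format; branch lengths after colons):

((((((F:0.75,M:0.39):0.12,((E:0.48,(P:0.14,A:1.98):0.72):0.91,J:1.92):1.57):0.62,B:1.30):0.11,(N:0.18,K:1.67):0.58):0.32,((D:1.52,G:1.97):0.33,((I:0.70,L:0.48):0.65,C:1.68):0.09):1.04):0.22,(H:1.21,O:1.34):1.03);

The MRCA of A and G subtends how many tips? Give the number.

The MRCA of A and G is the node subtending (((((F,M),((E,(P,A)),J)),B),(N,K)),((D,G),((I,L),C))).
That clade contains 14 terminal taxa: A, B, C, D, E, F, G, I, J, K, L, M, N, P.

14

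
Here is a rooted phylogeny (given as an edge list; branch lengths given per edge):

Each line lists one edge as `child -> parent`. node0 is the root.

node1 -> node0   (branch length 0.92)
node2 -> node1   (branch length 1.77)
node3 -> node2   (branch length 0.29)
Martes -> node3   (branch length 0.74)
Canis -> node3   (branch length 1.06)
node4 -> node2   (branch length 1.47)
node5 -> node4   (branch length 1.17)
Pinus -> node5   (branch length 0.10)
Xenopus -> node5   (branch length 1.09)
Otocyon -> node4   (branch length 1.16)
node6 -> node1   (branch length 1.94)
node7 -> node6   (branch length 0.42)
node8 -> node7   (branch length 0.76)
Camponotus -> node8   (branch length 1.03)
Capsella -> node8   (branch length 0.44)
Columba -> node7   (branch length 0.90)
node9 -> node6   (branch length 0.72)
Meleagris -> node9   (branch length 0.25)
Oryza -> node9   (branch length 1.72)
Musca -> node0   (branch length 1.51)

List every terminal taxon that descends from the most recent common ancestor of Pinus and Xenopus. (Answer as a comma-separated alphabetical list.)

Pinus, Xenopus

Tracing Pinus: it sits inside (Pinus,Xenopus).
Tracing Xenopus: it sits inside (Pinus,Xenopus).
The smallest clade enclosing both is (Pinus,Xenopus); the answer is its 2 terminal taxa in alphabetical order.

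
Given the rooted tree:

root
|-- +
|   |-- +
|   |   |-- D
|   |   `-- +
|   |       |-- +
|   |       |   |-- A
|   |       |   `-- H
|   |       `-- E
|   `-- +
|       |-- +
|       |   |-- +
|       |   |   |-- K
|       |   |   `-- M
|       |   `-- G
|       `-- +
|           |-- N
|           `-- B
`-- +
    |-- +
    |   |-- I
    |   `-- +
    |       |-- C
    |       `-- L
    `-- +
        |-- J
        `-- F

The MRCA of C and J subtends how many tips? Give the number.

5

The MRCA of C and J is the node subtending ((I,(C,L)),(J,F)).
That clade contains 5 terminal taxa: C, F, I, J, L.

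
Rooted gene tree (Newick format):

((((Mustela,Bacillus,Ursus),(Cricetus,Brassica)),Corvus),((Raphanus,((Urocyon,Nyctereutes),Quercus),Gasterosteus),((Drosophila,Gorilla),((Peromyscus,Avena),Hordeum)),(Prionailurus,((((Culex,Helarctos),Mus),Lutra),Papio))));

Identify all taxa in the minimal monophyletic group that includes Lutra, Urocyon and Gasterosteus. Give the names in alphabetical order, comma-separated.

Avena, Culex, Drosophila, Gasterosteus, Gorilla, Helarctos, Hordeum, Lutra, Mus, Nyctereutes, Papio, Peromyscus, Prionailurus, Quercus, Raphanus, Urocyon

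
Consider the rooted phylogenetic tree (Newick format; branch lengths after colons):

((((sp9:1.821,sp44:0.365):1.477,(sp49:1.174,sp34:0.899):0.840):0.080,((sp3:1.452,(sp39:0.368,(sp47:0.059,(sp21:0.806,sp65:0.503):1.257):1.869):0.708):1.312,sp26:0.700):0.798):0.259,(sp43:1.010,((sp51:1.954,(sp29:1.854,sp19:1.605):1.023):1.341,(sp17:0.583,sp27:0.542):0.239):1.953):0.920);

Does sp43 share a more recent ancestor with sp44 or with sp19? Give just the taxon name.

The MRCA of sp43 and sp19 subtends (sp43,((sp51,(sp29,sp19)),(sp17,sp27))) (6 taxa).
The MRCA of sp43 and sp44 is the root, subtending the entire tree (16 taxa).
The first is nested inside the second, so sp43 shares a more recent common ancestor with sp19.

sp19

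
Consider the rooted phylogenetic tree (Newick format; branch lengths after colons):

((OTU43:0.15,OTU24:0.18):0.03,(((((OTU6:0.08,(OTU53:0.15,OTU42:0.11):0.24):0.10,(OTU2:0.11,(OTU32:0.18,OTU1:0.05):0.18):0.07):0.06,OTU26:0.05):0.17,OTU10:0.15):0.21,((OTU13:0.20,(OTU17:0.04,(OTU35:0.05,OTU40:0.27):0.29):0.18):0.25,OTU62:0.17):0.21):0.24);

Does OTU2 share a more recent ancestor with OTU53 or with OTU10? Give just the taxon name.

OTU53

The MRCA of OTU2 and OTU53 subtends ((OTU6,(OTU53,OTU42)),(OTU2,(OTU32,OTU1))) (6 taxa).
The MRCA of OTU2 and OTU10 subtends ((((OTU6,(OTU53,OTU42)),(OTU2,(OTU32,OTU1))),OTU26),OTU10) (8 taxa).
The first is nested inside the second, so OTU2 shares a more recent common ancestor with OTU53.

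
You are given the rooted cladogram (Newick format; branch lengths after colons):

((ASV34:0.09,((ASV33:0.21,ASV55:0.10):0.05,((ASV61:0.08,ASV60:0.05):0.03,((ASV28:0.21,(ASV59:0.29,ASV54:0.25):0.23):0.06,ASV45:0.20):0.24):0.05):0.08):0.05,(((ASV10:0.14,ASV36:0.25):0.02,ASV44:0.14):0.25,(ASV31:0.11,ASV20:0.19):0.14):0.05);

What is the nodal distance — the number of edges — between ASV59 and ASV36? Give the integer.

The MRCA of ASV59 and ASV36 is the root of the tree.
From ASV59 up to that node: 7 branches. From ASV36 up to the same node: 4 branches. Total: 7 + 4 = 11.

11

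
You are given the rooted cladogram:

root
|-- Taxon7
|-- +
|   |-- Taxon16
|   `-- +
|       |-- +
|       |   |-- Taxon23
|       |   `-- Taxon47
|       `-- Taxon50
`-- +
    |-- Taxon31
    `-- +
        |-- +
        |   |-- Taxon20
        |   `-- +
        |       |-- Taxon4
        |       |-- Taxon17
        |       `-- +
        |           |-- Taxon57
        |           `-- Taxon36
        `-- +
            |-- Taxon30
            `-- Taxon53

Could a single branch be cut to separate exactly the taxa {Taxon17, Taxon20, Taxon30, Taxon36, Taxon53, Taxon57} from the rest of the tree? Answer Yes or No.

No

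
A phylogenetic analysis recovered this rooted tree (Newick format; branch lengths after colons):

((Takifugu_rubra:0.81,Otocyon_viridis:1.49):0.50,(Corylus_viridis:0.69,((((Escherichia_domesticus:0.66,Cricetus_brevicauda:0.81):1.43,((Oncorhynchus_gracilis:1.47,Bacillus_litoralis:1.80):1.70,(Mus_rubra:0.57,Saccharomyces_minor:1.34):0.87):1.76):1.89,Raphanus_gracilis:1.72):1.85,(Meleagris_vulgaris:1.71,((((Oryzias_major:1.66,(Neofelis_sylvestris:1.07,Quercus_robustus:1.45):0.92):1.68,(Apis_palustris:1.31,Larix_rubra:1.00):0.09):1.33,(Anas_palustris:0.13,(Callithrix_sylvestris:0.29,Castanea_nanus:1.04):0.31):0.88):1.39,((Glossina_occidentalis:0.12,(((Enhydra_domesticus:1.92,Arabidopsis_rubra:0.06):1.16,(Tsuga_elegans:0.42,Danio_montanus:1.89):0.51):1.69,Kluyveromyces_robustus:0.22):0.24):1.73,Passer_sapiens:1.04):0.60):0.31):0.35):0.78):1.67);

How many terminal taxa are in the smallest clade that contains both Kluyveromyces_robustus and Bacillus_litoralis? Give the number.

23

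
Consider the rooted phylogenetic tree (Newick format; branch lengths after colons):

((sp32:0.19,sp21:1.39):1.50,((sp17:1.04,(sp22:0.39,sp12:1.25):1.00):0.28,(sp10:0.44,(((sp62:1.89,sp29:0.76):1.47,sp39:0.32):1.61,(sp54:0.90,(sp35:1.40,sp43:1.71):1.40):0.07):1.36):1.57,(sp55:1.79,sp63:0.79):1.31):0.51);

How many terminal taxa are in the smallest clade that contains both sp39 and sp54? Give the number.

The MRCA of sp39 and sp54 is the node subtending (((sp62,sp29),sp39),(sp54,(sp35,sp43))).
That clade contains 6 terminal taxa: sp29, sp35, sp39, sp43, sp54, sp62.

6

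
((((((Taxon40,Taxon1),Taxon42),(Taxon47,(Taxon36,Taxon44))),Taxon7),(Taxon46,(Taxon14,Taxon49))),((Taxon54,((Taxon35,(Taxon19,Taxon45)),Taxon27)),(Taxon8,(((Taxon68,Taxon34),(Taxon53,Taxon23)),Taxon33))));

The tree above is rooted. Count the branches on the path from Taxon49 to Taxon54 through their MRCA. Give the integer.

7

The MRCA of Taxon49 and Taxon54 is the root of the tree.
From Taxon49 up to that node: 4 branches. From Taxon54 up to the same node: 3 branches. Total: 4 + 3 = 7.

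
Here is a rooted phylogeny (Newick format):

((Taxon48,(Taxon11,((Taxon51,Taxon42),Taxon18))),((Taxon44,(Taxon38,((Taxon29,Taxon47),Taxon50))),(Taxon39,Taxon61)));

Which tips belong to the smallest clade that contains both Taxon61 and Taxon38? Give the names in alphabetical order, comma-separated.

Tracing Taxon61: it sits inside (Taxon39,Taxon61).
Tracing Taxon38: it sits inside (Taxon38,((Taxon29,Taxon47),Taxon50)).
The smallest clade enclosing both is ((Taxon44,(Taxon38,((Taxon29,Taxon47),Taxon50))),(Taxon39,Taxon61)); the answer is its 7 terminal taxa in alphabetical order.

Taxon29, Taxon38, Taxon39, Taxon44, Taxon47, Taxon50, Taxon61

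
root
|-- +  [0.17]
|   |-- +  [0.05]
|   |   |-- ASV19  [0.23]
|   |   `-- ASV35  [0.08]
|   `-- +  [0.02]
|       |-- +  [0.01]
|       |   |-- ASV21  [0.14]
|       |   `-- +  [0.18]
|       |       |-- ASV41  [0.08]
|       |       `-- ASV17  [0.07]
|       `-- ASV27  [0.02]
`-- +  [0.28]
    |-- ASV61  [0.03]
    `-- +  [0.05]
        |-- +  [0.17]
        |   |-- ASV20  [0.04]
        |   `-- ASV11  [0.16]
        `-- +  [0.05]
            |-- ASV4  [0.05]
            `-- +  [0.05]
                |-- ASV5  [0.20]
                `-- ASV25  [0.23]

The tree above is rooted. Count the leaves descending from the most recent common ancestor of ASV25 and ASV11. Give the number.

The MRCA of ASV25 and ASV11 is the node subtending ((ASV20,ASV11),(ASV4,(ASV5,ASV25))).
That clade contains 5 terminal taxa: ASV11, ASV20, ASV25, ASV4, ASV5.

5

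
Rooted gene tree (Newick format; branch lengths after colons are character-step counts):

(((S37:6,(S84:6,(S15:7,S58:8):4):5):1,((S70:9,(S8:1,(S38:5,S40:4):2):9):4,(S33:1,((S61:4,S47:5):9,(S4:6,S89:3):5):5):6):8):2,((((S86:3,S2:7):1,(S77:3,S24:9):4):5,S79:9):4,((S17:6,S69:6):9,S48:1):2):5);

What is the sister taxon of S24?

S24 attaches to the tree at the node subtending (S77,S24).
The other lineage descending from that same node — the sister group — is the single tip S77.

S77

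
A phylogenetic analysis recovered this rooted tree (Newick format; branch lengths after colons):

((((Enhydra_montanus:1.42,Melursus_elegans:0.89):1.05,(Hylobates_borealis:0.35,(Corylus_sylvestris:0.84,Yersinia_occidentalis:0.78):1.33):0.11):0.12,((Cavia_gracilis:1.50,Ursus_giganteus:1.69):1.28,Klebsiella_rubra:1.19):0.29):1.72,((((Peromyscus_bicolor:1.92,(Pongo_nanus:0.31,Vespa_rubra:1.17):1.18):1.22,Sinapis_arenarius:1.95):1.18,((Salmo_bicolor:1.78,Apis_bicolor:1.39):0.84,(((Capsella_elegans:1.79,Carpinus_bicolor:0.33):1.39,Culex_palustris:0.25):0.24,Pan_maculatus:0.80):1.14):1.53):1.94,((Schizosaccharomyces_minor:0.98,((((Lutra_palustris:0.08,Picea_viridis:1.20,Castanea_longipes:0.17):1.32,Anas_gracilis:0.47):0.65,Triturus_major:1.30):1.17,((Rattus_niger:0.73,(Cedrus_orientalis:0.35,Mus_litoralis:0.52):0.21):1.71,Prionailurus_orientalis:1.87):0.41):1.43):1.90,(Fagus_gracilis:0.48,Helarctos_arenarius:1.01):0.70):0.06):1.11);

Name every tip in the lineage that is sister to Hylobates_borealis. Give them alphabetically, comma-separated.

Hylobates_borealis attaches to the tree at the node subtending (Hylobates_borealis,(Corylus_sylvestris,Yersinia_occidentalis)).
The other lineage descending from that same node — the sister group — is (Corylus_sylvestris,Yersinia_occidentalis); its 2 tips in alphabetical order are the answer.

Corylus_sylvestris, Yersinia_occidentalis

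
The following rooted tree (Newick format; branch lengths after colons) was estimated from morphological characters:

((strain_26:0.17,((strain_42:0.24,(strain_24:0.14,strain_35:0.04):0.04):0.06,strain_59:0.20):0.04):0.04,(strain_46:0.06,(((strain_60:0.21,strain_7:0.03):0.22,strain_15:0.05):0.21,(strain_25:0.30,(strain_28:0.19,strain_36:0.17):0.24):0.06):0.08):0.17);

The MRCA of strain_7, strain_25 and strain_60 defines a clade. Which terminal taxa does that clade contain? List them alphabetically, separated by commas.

strain_15, strain_25, strain_28, strain_36, strain_60, strain_7

Tracing strain_7: it sits inside (strain_60,strain_7).
Tracing strain_25: it sits inside (strain_25,(strain_28,strain_36)).
Tracing strain_60: it sits inside (strain_60,strain_7).
The smallest clade enclosing all 3 is (((strain_60,strain_7),strain_15),(strain_25,(strain_28,strain_36))); the answer is its 6 terminal taxa in alphabetical order.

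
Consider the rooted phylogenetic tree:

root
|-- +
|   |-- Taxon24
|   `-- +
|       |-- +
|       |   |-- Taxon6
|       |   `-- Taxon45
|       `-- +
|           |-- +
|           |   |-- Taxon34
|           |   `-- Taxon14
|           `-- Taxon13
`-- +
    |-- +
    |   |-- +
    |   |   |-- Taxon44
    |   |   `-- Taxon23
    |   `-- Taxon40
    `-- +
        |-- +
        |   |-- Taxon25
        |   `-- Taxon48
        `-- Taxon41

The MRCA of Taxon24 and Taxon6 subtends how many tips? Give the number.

6

The MRCA of Taxon24 and Taxon6 is the node subtending (Taxon24,((Taxon6,Taxon45),((Taxon34,Taxon14),Taxon13))).
That clade contains 6 terminal taxa: Taxon13, Taxon14, Taxon24, Taxon34, Taxon45, Taxon6.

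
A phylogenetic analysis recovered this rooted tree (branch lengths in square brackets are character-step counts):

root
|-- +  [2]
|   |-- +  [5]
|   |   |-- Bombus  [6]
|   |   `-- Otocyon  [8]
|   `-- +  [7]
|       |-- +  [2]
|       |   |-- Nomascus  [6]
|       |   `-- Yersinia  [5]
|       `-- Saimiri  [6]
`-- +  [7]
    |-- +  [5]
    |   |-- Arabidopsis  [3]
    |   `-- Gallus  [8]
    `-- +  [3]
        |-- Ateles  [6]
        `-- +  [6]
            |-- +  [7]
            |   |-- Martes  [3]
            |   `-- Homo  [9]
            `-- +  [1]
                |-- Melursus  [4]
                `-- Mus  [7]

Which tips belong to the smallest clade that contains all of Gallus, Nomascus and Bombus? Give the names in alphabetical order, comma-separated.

Arabidopsis, Ateles, Bombus, Gallus, Homo, Martes, Melursus, Mus, Nomascus, Otocyon, Saimiri, Yersinia

Tracing Gallus: it sits inside (Arabidopsis,Gallus).
Tracing Nomascus: it sits inside (Nomascus,Yersinia).
Tracing Bombus: it sits inside (Bombus,Otocyon).
The smallest clade enclosing all 3 is the whole tree (their MRCA is the root), so the answer is all 12 tips in alphabetical order.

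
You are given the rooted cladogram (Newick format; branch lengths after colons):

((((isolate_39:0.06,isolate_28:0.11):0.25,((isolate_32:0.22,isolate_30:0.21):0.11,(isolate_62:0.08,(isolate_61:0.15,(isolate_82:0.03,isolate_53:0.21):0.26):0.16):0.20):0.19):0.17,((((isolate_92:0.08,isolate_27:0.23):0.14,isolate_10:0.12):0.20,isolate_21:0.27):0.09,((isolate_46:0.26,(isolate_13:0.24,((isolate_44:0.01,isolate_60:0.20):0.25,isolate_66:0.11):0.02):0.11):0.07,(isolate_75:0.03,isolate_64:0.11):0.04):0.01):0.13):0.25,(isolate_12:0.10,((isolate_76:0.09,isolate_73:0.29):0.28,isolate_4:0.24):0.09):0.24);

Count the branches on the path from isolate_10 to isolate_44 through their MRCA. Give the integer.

9

The MRCA of isolate_10 and isolate_44 is the node subtending ((((isolate_92,isolate_27),isolate_10),isolate_21),((isolate_46,(isolate_13,((isolate_44,isolate_60),isolate_66))),(isolate_75,isolate_64))).
From isolate_10 up to that node: 3 branches. From isolate_44 up to the same node: 6 branches. Total: 3 + 6 = 9.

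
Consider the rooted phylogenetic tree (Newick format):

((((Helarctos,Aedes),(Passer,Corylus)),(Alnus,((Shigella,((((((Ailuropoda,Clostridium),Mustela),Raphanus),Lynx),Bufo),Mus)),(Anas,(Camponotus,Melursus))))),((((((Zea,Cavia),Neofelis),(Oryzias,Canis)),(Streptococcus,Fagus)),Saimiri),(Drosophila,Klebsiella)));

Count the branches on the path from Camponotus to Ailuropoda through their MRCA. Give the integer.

The MRCA of Camponotus and Ailuropoda is the node subtending ((Shigella,((((((Ailuropoda,Clostridium),Mustela),Raphanus),Lynx),Bufo),Mus)),(Anas,(Camponotus,Melursus))).
From Camponotus up to that node: 3 branches. From Ailuropoda up to the same node: 8 branches. Total: 3 + 8 = 11.

11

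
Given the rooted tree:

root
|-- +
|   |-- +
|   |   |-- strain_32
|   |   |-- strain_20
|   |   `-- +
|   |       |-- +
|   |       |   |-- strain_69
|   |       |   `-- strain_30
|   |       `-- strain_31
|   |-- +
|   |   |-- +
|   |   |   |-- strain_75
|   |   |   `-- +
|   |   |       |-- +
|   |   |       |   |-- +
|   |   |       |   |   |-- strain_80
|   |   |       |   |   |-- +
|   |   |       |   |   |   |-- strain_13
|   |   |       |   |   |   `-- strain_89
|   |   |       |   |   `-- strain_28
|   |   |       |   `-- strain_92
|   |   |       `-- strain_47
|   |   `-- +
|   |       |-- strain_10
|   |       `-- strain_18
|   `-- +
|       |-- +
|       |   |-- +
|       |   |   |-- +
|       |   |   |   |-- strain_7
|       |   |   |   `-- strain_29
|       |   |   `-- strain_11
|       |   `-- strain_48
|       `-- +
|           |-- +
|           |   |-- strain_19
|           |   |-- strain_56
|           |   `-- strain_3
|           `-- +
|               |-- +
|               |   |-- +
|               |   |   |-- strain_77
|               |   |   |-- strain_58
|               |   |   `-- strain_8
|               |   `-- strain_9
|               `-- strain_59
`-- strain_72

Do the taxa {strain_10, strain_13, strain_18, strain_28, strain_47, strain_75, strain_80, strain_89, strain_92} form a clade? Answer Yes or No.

Yes

The most recent common ancestor of these taxa subtends ((strain_75,(((strain_80,(strain_13,strain_89),strain_28),strain_92),strain_47)),(strain_10,strain_18)).
That clade has exactly 9 tips — every listed taxon and nothing else — so the group is monophyletic.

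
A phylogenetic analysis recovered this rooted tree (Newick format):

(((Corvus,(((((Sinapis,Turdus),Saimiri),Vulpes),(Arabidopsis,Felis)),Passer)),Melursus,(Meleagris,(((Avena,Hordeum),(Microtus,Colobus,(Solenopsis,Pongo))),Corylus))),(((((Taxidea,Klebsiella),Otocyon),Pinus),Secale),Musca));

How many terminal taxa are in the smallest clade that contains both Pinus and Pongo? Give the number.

23

The MRCA of Pinus and Pongo is the root, so the clade is the entire tree.
That clade contains 23 terminal taxa: Arabidopsis, Avena, Colobus, Corvus, Corylus, Felis, Hordeum, Klebsiella, Meleagris, Melursus, Microtus, Musca, Otocyon, Passer, Pinus, Pongo, Saimiri, Secale, Sinapis, Solenopsis, Taxidea, Turdus, Vulpes.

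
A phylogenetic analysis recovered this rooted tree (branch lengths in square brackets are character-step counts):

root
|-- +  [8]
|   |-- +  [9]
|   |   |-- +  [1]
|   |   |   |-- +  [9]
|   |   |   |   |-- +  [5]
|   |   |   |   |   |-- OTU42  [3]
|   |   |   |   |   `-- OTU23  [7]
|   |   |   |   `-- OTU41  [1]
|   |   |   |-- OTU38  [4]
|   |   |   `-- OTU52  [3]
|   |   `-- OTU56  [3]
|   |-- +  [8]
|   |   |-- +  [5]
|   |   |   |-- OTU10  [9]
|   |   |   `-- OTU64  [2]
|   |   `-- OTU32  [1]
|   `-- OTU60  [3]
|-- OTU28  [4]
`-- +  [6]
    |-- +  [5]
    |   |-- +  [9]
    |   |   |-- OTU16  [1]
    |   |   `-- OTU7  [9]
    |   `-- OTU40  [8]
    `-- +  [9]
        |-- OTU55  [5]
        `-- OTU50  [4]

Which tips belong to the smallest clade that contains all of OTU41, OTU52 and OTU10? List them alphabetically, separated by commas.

OTU10, OTU23, OTU32, OTU38, OTU41, OTU42, OTU52, OTU56, OTU60, OTU64

Tracing OTU41: it sits inside ((OTU42,OTU23),OTU41).
Tracing OTU52: it sits inside (((OTU42,OTU23),OTU41),OTU38,OTU52).
Tracing OTU10: it sits inside (OTU10,OTU64).
The smallest clade enclosing all 3 is (((((OTU42,OTU23),OTU41),OTU38,OTU52),OTU56),((OTU10,OTU64),OTU32),OTU60); the answer is its 10 terminal taxa in alphabetical order.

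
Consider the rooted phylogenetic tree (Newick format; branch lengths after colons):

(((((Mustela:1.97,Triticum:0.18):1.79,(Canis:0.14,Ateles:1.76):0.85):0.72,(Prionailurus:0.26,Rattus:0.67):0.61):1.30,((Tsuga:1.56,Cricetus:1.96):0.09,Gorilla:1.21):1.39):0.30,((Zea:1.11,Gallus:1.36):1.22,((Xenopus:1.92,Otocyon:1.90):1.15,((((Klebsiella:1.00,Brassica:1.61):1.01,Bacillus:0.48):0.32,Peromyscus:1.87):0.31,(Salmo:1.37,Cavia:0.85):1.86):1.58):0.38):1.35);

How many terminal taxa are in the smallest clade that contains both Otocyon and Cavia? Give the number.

8

The MRCA of Otocyon and Cavia is the node subtending ((Xenopus,Otocyon),((((Klebsiella,Brassica),Bacillus),Peromyscus),(Salmo,Cavia))).
That clade contains 8 terminal taxa: Bacillus, Brassica, Cavia, Klebsiella, Otocyon, Peromyscus, Salmo, Xenopus.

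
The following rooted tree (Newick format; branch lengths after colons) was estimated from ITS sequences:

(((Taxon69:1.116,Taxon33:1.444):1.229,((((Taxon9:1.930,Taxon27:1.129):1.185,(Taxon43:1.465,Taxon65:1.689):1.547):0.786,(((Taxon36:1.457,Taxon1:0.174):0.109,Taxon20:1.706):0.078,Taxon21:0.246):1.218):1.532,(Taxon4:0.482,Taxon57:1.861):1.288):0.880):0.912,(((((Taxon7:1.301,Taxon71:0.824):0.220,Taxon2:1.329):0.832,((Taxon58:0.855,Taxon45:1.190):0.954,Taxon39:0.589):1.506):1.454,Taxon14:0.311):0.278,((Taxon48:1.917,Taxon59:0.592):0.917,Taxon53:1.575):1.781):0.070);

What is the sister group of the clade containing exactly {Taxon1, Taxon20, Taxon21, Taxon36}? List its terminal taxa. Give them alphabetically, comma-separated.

Taxon27, Taxon43, Taxon65, Taxon9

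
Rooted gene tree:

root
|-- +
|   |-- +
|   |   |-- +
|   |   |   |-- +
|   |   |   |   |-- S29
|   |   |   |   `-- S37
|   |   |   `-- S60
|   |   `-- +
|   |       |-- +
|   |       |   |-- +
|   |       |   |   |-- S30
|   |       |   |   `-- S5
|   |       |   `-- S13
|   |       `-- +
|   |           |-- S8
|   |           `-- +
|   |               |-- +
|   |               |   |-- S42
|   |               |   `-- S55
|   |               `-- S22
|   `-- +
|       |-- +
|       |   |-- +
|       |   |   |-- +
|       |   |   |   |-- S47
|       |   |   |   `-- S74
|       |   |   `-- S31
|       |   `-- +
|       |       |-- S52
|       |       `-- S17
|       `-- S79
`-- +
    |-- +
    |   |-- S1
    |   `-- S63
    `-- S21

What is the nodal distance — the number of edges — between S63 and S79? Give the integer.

6

The MRCA of S63 and S79 is the root of the tree.
From S63 up to that node: 3 branches. From S79 up to the same node: 3 branches. Total: 3 + 3 = 6.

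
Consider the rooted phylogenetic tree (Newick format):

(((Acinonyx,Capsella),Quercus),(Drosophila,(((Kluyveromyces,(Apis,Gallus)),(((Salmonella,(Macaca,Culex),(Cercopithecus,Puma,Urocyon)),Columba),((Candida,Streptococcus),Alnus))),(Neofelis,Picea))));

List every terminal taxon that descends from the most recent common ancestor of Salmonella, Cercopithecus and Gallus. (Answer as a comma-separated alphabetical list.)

Tracing Salmonella: it sits inside (Salmonella,(Macaca,Culex),(Cercopithecus,Puma,Urocyon)).
Tracing Cercopithecus: it sits inside (Cercopithecus,Puma,Urocyon).
Tracing Gallus: it sits inside (Apis,Gallus).
The smallest clade enclosing all 3 is ((Kluyveromyces,(Apis,Gallus)),(((Salmonella,(Macaca,Culex),(Cercopithecus,Puma,Urocyon)),Columba),((Candida,Streptococcus),Alnus))); the answer is its 13 terminal taxa in alphabetical order.

Alnus, Apis, Candida, Cercopithecus, Columba, Culex, Gallus, Kluyveromyces, Macaca, Puma, Salmonella, Streptococcus, Urocyon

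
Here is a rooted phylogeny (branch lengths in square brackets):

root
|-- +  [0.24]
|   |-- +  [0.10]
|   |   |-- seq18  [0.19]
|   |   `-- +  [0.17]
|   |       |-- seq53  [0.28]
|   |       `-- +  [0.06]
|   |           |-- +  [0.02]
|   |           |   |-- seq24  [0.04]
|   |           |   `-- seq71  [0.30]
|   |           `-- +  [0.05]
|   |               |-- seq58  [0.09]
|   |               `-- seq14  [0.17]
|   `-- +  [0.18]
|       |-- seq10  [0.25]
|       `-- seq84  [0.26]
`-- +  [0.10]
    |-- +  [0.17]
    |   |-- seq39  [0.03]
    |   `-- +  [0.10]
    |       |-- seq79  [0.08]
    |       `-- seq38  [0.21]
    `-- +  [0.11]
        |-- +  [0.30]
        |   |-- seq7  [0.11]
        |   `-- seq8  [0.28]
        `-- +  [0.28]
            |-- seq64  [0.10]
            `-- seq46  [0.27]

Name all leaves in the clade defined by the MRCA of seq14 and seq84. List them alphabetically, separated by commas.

seq10, seq14, seq18, seq24, seq53, seq58, seq71, seq84

Tracing seq14: it sits inside (seq58,seq14).
Tracing seq84: it sits inside (seq10,seq84).
The smallest clade enclosing both is ((seq18,(seq53,((seq24,seq71),(seq58,seq14)))),(seq10,seq84)); the answer is its 8 terminal taxa in alphabetical order.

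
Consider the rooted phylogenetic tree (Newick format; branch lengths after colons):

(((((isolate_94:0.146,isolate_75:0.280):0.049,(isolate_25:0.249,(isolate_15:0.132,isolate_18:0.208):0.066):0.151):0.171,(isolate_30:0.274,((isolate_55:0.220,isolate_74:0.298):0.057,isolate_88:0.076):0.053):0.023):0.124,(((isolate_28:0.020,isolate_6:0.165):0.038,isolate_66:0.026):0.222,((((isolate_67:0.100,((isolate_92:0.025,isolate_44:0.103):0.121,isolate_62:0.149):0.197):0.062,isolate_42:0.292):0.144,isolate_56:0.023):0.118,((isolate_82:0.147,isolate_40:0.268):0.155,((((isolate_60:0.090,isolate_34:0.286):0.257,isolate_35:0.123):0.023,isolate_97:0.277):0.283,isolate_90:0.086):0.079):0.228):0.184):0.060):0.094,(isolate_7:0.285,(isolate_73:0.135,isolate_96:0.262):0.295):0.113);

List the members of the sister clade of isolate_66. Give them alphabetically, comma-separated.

isolate_66 attaches to the tree at the node subtending ((isolate_28,isolate_6),isolate_66).
The other lineage descending from that same node — the sister group — is (isolate_28,isolate_6); its 2 tips in alphabetical order are the answer.

isolate_28, isolate_6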